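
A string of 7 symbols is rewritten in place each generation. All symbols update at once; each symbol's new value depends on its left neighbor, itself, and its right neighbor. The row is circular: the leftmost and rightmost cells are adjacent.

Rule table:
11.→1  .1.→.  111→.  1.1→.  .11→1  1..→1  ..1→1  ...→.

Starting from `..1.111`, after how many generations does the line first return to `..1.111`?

11..1.1
.111..1
.1.111.
1..1.11
111..1.
1.111..
..1.111

7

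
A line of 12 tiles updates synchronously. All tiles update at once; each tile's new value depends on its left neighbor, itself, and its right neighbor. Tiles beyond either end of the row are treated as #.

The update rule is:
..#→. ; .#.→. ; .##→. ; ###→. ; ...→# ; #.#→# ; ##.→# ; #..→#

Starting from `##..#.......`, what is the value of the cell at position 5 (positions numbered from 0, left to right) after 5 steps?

.##..######.
#.##......##
##.######...
.##.....###.
#.#####...##
position 5 holds #

#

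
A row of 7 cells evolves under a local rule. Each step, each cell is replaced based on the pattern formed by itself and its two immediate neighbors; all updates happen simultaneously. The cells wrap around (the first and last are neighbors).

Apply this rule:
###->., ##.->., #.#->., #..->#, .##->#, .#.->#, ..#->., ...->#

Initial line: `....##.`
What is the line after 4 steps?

....#.#

###.#.#
....#.#
###.#.#  (repeats step 1; period 2)
step 4: ....#.#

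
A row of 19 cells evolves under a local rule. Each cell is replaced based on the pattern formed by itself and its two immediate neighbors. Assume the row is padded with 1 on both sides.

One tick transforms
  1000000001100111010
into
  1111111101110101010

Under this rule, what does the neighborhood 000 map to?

At position 2 the neighborhood is 000; the next row has 1 there.

1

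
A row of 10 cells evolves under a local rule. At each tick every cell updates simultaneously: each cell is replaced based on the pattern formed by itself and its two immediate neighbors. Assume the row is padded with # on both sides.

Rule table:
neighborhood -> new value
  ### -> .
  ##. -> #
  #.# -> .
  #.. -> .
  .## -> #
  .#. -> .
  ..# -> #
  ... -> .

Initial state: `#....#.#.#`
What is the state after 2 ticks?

#...#....#
#..#....##

#..#....##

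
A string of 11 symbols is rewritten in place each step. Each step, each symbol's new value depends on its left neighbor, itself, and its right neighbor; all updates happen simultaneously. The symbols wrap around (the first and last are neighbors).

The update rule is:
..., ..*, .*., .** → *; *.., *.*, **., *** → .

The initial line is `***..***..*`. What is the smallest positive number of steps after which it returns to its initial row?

step 1: ....**...**
step 2: .****..***.
step 3: **....**...
step 4: *..****..**
step 5: ..**....**.
step 6: ***..****..
step 7: *...**....*
step 8: ..***..****
step 9: .**...**...
step 10: **..***..**
step 11: ...**...**.
step 12: ****..***..
step 13: *....**...*
step 14: ..****..***
step 15: .**....**..
step 16: **..****..*
step 17: ...**....**
step 18: .***..****.
step 19: **...**....
step 20: *..***..***
step 21: ..**...**..
step 22: ***..***..*

22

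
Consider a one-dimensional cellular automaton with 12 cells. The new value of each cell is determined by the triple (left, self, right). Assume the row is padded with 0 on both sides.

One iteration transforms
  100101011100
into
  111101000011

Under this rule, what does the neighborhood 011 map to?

At position 7 the neighborhood is 011; the next row has 0 there.

0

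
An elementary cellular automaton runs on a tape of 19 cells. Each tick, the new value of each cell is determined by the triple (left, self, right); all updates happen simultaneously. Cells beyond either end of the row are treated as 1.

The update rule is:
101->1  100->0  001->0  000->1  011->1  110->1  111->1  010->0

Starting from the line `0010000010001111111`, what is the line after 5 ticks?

1111111110111111111

tick 1: 0000111000101111111
tick 2: 0110111010011111111
tick 3: 1111111100011111111
tick 4: 1111111101011111111
tick 5: 1111111110111111111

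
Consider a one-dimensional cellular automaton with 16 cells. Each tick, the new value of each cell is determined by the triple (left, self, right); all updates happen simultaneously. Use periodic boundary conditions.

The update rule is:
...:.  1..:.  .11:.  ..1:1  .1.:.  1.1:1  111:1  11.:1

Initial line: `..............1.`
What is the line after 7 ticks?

.......1........

tick 1: .............1..
tick 2: ............1...
tick 3: ...........1....
tick 4: ..........1.....
tick 5: .........1......
tick 6: ........1.......
tick 7: .......1........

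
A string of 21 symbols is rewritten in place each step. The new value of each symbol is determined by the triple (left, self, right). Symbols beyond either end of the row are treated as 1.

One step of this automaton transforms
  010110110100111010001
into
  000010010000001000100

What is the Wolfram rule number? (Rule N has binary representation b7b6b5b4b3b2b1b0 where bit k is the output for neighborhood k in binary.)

65

position 13: 111 → 0  (bit 7 = 0)
position 4: 110 → 1  (bit 6 = 1)
position 0: 101 → 0  (bit 5 = 0)
position 10: 100 → 0  (bit 4 = 0)
position 3: 011 → 0  (bit 3 = 0)
position 1: 010 → 0  (bit 2 = 0)
position 11: 001 → 0  (bit 1 = 0)
position 18: 000 → 1  (bit 0 = 1)
bits b7..b0 = 01000001 = 65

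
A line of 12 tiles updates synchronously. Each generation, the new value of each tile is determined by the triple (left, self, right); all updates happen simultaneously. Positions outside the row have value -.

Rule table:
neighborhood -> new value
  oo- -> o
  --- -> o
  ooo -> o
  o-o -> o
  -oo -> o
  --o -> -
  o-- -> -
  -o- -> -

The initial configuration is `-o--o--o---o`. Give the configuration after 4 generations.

---------o--
oooooooo---o
oooooooo-o--
ooooooooo--o

ooooooooo--o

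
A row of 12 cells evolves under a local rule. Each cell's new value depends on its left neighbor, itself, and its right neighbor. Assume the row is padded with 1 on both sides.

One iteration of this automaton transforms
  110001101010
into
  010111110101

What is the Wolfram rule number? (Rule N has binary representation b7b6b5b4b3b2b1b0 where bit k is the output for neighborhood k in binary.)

position 0: 111 → 0  (bit 7 = 0)
position 1: 110 → 1  (bit 6 = 1)
position 7: 101 → 1  (bit 5 = 1)
position 2: 100 → 0  (bit 4 = 0)
position 5: 011 → 1  (bit 3 = 1)
position 8: 010 → 0  (bit 2 = 0)
position 4: 001 → 1  (bit 1 = 1)
position 3: 000 → 1  (bit 0 = 1)
bits b7..b0 = 01101011 = 107

107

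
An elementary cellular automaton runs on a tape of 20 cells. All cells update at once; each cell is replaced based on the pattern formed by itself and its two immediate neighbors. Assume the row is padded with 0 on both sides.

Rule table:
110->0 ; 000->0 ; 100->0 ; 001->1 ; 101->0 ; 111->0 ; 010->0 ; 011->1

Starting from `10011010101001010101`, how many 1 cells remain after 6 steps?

1

step 1: 00110000000010000000
step 2: 01100000000100000000
step 3: 11000000001000000000
step 4: 10000000010000000000
step 5: 00000000100000000000
step 6: 00000001000000000000
count of 1: 1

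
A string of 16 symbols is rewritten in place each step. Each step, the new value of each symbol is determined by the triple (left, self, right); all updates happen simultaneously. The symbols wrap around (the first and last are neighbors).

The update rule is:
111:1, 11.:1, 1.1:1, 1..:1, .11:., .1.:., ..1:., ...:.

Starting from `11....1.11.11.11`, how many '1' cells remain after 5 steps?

111....1.11.11.1
1111....1.11.11.
.1111....1.11.11
1.1111....1.11.1
11.1111....1.11.
count of 1: 9

9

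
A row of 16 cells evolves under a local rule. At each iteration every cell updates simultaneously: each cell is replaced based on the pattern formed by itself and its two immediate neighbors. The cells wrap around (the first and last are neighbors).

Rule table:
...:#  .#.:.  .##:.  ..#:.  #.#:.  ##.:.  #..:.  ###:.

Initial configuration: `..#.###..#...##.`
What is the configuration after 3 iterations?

#..........#....

iteration 1: #..........#....
iteration 2: ..########...##.
iteration 3: #..........#....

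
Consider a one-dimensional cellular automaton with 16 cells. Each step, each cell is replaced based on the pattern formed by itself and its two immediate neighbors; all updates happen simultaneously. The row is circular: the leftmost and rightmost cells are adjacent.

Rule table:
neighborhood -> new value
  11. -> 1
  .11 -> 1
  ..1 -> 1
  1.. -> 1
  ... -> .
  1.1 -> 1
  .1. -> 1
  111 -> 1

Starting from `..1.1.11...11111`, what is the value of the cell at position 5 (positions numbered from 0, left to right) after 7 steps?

1

step 1: 111111111.111111
step 2: 1111111111111111
step 3: 1111111111111111  (fixed point — unchanged through step 7)
position 5 holds 1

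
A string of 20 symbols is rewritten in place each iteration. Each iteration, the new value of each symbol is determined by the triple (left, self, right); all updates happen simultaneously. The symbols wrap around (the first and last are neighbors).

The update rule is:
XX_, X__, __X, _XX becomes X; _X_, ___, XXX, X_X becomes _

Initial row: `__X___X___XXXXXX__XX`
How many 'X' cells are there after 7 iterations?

12

XX_X_X_X_XX____XXXXX
_X_______XXX__XX____
X_X_____XX_XXXXXX___
___X___XXX_X____XX_X
X_X_X_XX_X__X__XXX__
______XX__XX_XXX_XXX
X____XXXXXXX_X_X_X_X
count of X: 12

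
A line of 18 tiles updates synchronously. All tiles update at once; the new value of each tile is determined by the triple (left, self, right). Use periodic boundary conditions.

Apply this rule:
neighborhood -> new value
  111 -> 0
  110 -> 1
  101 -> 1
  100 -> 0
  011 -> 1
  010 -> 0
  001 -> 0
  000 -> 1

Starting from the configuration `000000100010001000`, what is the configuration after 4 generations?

101000000010000000

111110001000100011
000010100010001010
111001001000100100
101000000010000000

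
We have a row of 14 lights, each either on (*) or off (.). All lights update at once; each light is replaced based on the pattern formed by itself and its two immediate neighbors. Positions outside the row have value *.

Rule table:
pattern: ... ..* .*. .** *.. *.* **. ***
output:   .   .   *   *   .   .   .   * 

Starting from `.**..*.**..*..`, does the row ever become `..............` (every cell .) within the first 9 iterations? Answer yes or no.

no

.*...*.*...*..
.*...*.*...*..  (fixed point — unchanged through iteration 9)
iteration 9 is .*...*.*...*.., still not uniform .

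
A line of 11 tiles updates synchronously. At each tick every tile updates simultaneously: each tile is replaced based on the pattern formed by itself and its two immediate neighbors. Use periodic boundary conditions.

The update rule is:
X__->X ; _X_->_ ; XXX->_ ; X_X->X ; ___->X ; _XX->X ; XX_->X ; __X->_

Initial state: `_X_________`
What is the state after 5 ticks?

__XXXXXXXXX
X_X_______X
XX_XXXXXX_X
_XXX____XXX
XX_XXXX_X_X

XX_XXXX_X_X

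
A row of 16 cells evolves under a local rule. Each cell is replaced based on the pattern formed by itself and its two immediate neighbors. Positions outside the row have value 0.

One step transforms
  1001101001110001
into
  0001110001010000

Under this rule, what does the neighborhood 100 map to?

0

At position 1 the neighborhood is 100; the next row has 0 there.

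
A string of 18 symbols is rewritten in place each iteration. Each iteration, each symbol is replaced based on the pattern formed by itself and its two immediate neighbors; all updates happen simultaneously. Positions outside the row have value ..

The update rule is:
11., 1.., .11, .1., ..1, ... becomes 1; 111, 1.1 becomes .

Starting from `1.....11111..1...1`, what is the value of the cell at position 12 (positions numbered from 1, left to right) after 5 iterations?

iteration 1: 1111111...11111111
iteration 2: 1.....11111......1
iteration 3: 1111111...11111111  (repeats iteration 1; period 2)
iteration 5: 1111111...11111111
position 12 holds 1

1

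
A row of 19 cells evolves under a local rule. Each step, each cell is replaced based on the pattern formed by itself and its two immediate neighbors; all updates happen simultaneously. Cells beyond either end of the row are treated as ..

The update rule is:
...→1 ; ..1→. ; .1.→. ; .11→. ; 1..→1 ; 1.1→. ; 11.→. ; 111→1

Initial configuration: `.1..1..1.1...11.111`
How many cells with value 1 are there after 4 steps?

..1..1....11.....1.
1..1..111...1111..1
.1..1..1.11..11.1..
..1..1.....1.....11
count of 1: 5

5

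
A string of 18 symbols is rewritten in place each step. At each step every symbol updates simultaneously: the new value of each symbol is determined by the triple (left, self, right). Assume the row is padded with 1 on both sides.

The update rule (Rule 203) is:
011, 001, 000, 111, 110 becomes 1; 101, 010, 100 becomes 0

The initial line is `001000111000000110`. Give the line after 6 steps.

010011111011111110
000111111011111110
011111111011111110
011111111011111110  (fixed point — unchanged through step 6)

011111111011111110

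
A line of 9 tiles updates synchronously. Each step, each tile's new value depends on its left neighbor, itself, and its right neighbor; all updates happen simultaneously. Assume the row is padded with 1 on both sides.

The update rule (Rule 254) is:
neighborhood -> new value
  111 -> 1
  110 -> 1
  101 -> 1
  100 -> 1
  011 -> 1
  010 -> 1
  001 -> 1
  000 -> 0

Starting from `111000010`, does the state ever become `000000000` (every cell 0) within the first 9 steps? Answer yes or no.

no

111100111
111111111
111111111  (fixed point — unchanged through step 9)
step 9 is 111111111, still not uniform 0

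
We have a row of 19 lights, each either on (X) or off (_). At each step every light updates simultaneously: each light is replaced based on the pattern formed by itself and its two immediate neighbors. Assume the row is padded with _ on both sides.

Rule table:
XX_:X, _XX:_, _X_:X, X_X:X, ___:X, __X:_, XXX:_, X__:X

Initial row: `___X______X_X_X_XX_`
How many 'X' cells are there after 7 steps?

step 1: XX_XXXXXX_XXXXXX_XX
step 2: _XX_____XX_____XX_X
step 3: __XXXXX__XXXXX__XXX
step 4: X_____XX_____XX___X
step 5: XXXXX__XXXXX__XXX_X
step 6: ____XX_____XX___XXX
step 7: XXX__XXXXX__XXX___X
count of X: 12

12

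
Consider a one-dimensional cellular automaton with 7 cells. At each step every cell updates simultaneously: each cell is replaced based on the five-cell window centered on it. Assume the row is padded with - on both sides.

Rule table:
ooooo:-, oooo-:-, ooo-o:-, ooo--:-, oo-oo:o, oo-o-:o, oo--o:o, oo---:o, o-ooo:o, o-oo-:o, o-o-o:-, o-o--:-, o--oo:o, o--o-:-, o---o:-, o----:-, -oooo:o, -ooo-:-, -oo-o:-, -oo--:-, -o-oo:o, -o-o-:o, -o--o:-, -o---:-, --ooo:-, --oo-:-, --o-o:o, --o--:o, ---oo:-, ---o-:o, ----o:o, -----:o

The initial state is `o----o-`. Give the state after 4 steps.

step 1: o--ooo-
step 2: o-o---o
step 3: oo---oo
step 4: --o----

--o----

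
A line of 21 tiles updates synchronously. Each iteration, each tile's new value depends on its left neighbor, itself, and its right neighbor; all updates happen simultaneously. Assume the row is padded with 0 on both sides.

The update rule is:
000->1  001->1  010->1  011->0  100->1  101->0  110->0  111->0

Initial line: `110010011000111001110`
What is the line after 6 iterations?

110000011000111001111

001111100111000110001
110000011000111001111
001111100111000110000
110000011000111001111  (repeats iteration 2; period 2)
iteration 6: 110000011000111001111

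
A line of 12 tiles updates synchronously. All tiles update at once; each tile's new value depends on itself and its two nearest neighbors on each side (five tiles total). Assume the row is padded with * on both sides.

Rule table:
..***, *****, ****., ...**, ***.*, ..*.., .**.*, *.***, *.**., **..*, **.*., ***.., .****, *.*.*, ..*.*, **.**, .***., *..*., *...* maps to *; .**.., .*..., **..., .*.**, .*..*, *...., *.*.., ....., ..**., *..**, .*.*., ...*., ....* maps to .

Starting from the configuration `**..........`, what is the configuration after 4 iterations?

iteration 1: **.........*
iteration 2: **........**
iteration 3: **.......***
iteration 4: **......****

**......****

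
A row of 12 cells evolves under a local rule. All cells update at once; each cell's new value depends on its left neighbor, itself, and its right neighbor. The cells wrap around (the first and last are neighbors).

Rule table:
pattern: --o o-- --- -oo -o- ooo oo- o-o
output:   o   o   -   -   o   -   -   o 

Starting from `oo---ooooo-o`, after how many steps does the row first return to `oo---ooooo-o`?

--o-o-----o-
-ooooo---ooo
o-----o-o---
oo---ooooo-o

4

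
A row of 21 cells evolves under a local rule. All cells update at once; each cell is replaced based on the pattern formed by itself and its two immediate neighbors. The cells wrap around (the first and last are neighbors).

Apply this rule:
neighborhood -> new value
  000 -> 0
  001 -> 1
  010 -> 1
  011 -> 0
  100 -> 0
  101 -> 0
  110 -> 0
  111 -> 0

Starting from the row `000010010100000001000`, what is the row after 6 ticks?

000110110100000011000
001000000100000100000
011000001100001100000
100000010000010000000
100000110000110000001
000001000001000000010

000001000001000000010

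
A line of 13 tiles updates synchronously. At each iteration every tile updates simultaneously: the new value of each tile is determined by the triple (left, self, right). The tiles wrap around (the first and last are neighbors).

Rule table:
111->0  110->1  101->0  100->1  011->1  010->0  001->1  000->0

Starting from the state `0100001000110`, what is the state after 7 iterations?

1001110101110

iteration 1: 1010010101111
iteration 2: 1001100001000
iteration 3: 0111110010101
iteration 4: 0100011100000
iteration 5: 1010110110000
iteration 6: 0000110111001
iteration 7: 1001110101110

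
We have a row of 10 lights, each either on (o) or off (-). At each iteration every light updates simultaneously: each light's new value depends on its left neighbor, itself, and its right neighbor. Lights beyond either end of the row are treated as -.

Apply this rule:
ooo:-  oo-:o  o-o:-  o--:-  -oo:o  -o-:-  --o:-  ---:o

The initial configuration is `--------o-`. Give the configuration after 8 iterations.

--ooo---oo

iteration 1: ooooooo---
iteration 2: o-----o-oo
iteration 3: --ooo---oo
iteration 4: o-o-o-o-oo
iteration 5: --------oo
iteration 6: ooooooo-oo
iteration 7: o-----o-oo  (repeats iteration 2; period 5)
iteration 8: --ooo---oo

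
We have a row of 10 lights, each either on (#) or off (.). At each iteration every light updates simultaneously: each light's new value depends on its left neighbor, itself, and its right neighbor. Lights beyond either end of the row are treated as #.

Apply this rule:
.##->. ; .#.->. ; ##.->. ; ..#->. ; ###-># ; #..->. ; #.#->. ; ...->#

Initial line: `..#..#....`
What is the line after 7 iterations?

.#........

.......##.
.#####....
..###..##.
...#......
.#...####.
...#..##..
.#........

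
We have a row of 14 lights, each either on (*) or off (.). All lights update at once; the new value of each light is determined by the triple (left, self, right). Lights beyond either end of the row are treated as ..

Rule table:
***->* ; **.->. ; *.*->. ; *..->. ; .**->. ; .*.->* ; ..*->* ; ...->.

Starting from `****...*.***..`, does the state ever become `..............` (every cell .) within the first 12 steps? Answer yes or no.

no

.**...**..*...
*....*...**...
*...**..*.....
*..*...**.....
*.**..*.......
*....**.......
*...*.........
*..**.........
*.*...........
*.*...........  (fixed point — unchanged through step 12)
step 12 is *.*..........., still not uniform .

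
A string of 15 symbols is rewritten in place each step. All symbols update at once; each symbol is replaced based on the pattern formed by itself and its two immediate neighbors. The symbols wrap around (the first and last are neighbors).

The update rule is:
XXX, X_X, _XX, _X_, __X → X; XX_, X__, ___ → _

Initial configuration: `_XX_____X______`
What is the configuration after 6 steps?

step 1: XX_____XX______
step 2: X_____XX______X
step 3: _____XX______XX
step 4: ____XX______XX_
step 5: ___XX______XX__
step 6: __XX______XX___

__XX______XX___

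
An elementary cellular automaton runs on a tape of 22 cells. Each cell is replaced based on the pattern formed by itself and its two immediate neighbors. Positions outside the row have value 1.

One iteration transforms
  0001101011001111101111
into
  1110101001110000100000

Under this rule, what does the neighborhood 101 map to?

0

At position 5 the neighborhood is 101; the next row has 0 there.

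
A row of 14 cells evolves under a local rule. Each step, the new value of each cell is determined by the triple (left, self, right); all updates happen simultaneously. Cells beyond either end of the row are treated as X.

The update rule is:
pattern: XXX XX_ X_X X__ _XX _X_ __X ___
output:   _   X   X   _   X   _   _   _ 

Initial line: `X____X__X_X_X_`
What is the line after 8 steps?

X________X_X_X
X_________X_XX
X__________XX_
X__________XXX
X__________X__
X_____________
X_____________  (fixed point — unchanged through step 8)

X_____________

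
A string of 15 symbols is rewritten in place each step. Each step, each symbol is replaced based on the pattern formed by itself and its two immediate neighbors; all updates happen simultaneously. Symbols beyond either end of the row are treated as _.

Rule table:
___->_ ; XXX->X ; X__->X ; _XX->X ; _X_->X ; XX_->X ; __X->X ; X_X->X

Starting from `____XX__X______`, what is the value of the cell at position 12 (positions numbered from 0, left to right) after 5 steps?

X

___XXXXXXX_____
__XXXXXXXXX____
_XXXXXXXXXXX___
XXXXXXXXXXXXX__
XXXXXXXXXXXXXX_
position 12 holds X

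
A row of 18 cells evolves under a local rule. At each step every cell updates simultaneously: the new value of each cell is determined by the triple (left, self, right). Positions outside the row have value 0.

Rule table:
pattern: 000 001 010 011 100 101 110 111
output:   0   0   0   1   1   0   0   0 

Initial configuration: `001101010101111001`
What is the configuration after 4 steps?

001000000001000100
000100000000100010
000010000000010001
000001000000001000

000001000000001000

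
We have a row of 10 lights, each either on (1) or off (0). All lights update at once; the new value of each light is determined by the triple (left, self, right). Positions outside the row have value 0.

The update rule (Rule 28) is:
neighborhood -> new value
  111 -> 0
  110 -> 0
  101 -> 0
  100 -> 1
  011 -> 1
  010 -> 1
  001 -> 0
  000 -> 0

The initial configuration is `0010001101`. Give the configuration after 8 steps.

0010101101

0011001001
0010101101
0010101001
0010101101  (repeats step 2; period 2)
step 8: 0010101101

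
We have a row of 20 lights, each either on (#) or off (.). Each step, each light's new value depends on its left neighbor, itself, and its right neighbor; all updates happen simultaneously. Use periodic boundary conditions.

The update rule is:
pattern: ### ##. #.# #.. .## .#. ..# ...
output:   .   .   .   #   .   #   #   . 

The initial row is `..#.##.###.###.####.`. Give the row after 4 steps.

step 1: .##................#
step 2: ...#..............##
step 3: #.###............#..
step 4: #....#..........####

#....#..........####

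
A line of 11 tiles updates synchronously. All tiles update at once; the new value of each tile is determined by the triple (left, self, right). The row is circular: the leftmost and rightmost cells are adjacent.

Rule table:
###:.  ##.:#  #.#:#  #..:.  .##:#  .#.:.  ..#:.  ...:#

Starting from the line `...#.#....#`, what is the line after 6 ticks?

##..#.###.#

.#..#..##..
.......##.#
.#####.###.
.#...###.#.
...#.#.##..
##..#.###.#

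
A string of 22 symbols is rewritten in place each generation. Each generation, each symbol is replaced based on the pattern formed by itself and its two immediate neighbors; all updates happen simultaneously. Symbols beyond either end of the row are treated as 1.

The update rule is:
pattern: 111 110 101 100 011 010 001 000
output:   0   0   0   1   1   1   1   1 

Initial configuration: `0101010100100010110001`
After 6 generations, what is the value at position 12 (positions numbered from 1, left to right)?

0101010111111110101111
0101010100000000101000
0101010111111111101111
0101010100000000001000
0101010111111111111111
0101010100000000000000
position 12 holds 0

0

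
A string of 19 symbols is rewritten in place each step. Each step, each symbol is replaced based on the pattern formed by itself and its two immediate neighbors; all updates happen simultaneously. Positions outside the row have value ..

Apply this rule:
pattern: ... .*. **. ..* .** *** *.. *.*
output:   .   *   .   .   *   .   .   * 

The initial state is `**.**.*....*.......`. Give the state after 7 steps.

*..*.......*.......

*.**.**....*.......
***.**.....*.......
*..**......*.......
*..*.......*.......
*..*.......*.......  (fixed point — unchanged through step 7)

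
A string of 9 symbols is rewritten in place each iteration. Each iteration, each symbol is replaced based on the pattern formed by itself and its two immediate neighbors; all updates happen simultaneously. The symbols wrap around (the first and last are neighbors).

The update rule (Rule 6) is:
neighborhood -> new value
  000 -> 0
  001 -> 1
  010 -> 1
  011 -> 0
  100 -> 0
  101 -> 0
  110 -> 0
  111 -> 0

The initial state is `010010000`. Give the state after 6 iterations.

000010000

110110000
000000001
000000011
000000100
000001100
000010000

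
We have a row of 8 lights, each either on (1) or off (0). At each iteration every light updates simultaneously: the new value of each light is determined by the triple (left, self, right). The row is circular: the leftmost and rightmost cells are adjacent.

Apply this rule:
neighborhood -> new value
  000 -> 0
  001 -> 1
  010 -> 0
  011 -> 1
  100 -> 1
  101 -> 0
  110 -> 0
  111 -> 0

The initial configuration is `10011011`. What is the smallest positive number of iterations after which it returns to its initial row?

iteration 1: 01110010
iteration 2: 11001101
iteration 3: 00111001
iteration 4: 11100110
iteration 5: 10011100
iteration 6: 01110011
iteration 7: 01001110
iteration 8: 10111001
iteration 9: 00100111
iteration 10: 11011100
iteration 11: 10010011
iteration 12: 01101110
iteration 13: 11001001
iteration 14: 00110111
iteration 15: 11100100
iteration 16: 10011011

16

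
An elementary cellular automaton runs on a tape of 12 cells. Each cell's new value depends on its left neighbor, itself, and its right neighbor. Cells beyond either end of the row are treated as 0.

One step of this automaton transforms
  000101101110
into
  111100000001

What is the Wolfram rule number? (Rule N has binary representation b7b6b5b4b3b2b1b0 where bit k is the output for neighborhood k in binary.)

23

position 9: 111 → 0  (bit 7 = 0)
position 6: 110 → 0  (bit 6 = 0)
position 4: 101 → 0  (bit 5 = 0)
position 11: 100 → 1  (bit 4 = 1)
position 5: 011 → 0  (bit 3 = 0)
position 3: 010 → 1  (bit 2 = 1)
position 2: 001 → 1  (bit 1 = 1)
position 0: 000 → 1  (bit 0 = 1)
bits b7..b0 = 00010111 = 23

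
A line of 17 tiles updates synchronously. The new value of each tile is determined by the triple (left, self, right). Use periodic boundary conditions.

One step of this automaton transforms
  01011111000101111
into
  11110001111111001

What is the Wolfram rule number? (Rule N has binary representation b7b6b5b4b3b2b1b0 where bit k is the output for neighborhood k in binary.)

position 4: 111 → 0  (bit 7 = 0)
position 7: 110 → 1  (bit 6 = 1)
position 0: 101 → 1  (bit 5 = 1)
position 8: 100 → 1  (bit 4 = 1)
position 3: 011 → 1  (bit 3 = 1)
position 1: 010 → 1  (bit 2 = 1)
position 10: 001 → 1  (bit 1 = 1)
position 9: 000 → 1  (bit 0 = 1)
bits b7..b0 = 01111111 = 127

127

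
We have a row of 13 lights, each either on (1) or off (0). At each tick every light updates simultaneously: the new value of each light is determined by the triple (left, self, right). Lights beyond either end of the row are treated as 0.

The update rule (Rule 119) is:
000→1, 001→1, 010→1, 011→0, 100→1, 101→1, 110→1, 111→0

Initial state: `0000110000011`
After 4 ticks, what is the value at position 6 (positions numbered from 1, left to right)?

0

tick 1: 1111011111101
tick 2: 0001100000111
tick 3: 1110111111001
tick 4: 0011000001111
position 6 holds 0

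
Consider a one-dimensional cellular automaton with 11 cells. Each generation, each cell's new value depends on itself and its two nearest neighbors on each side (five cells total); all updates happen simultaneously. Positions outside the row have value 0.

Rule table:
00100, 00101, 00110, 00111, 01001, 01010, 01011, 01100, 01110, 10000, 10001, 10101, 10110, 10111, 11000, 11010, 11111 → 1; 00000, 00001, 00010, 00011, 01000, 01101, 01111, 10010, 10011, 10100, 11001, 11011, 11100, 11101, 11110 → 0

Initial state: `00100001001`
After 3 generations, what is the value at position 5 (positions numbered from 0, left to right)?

00101001101
00110101010
00101111100
position 5 holds 1

1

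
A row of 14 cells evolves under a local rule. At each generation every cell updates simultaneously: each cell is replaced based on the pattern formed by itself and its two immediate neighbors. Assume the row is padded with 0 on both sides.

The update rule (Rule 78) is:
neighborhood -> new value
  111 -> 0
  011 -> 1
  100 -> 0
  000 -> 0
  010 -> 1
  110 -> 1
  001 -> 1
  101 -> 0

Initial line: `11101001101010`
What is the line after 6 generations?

generation 1: 10101011101010
generation 2: 10101010101010
generation 3: 10101010101010  (fixed point — unchanged through generation 6)

10101010101010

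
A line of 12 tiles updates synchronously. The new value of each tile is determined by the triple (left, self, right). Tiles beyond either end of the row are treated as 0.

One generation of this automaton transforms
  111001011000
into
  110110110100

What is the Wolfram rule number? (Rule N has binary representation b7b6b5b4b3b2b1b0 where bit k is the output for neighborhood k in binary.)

186

position 1: 111 → 1  (bit 7 = 1)
position 2: 110 → 0  (bit 6 = 0)
position 6: 101 → 1  (bit 5 = 1)
position 3: 100 → 1  (bit 4 = 1)
position 0: 011 → 1  (bit 3 = 1)
position 5: 010 → 0  (bit 2 = 0)
position 4: 001 → 1  (bit 1 = 1)
position 10: 000 → 0  (bit 0 = 0)
bits b7..b0 = 10111010 = 186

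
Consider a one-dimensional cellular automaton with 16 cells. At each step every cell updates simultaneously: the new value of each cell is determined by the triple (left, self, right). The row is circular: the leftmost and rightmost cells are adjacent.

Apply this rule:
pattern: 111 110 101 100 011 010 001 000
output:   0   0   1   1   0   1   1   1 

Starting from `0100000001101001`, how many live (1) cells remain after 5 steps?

14

1111111110011111
0000000001100000
1111111110011111  (repeats step 1; period 2)
step 5: 1111111110011111
count of 1: 14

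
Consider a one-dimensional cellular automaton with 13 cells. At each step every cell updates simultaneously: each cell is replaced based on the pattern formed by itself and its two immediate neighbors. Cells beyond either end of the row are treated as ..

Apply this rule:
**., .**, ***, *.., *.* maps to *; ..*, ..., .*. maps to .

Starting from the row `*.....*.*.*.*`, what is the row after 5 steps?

.....*.....*.

step 1: .*.....*.*.*.
step 2: ..*.....*.*.*
step 3: ...*.....*.*.
step 4: ....*.....*.*
step 5: .....*.....*.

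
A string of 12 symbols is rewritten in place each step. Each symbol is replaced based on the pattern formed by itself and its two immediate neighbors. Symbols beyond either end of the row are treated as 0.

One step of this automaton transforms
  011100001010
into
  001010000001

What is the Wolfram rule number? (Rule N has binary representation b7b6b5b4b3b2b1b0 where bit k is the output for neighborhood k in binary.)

144

position 2: 111 → 1  (bit 7 = 1)
position 3: 110 → 0  (bit 6 = 0)
position 9: 101 → 0  (bit 5 = 0)
position 4: 100 → 1  (bit 4 = 1)
position 1: 011 → 0  (bit 3 = 0)
position 8: 010 → 0  (bit 2 = 0)
position 0: 001 → 0  (bit 1 = 0)
position 5: 000 → 0  (bit 0 = 0)
bits b7..b0 = 10010000 = 144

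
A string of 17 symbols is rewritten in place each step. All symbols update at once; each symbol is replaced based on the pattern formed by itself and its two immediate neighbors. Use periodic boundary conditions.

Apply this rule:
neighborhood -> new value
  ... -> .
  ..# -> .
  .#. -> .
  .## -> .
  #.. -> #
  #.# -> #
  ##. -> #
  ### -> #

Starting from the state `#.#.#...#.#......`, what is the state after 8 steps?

.#......#.#.#...#

.#.#.#...#.#.....
..#.#.#...#.#....
...#.#.#...#.#...
....#.#.#...#.#..
.....#.#.#...#.#.
......#.#.#...#.#
#......#.#.#...#.
.#......#.#.#...#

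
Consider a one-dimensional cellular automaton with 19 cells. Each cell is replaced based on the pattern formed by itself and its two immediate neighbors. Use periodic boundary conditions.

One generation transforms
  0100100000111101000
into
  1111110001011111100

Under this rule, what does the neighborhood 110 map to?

At position 13 the neighborhood is 110; the next row has 1 there.

1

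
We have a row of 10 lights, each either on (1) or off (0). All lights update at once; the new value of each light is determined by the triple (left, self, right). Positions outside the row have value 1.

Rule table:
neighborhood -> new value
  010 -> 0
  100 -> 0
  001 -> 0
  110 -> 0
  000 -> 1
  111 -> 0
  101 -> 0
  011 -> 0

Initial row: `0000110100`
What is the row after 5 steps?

0110000000
0000111110
0110000000  (repeats step 1; period 2)
step 5: 0110000000

0110000000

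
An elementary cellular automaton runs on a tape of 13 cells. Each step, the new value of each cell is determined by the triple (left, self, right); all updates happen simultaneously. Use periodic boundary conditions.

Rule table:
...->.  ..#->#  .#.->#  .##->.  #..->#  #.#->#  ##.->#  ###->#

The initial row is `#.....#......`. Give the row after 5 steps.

step 1: ##...###....#
step 2: ###.#.###..#.
step 3: .#####.######
step 4: #.#####.#####
step 5: ##.#####.####

##.#####.####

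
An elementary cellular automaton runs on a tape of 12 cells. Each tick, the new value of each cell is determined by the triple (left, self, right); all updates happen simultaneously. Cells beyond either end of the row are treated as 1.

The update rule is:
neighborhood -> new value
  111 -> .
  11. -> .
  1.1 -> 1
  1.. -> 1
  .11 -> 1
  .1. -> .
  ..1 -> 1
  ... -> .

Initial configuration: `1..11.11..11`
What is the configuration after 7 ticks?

.11.111.11.1

.111.11.111.
11..11.11..1
..111.11.111
111..11.11..
...111.11.11
1.11..11.11.
.11.111.11.1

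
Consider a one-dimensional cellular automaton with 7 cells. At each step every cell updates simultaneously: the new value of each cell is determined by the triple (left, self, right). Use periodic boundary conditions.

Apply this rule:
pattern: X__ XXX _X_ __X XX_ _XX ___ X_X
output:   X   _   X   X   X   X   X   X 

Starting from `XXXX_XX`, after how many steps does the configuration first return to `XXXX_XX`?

2

step 1: ___XXX_
step 2: XXXX_XX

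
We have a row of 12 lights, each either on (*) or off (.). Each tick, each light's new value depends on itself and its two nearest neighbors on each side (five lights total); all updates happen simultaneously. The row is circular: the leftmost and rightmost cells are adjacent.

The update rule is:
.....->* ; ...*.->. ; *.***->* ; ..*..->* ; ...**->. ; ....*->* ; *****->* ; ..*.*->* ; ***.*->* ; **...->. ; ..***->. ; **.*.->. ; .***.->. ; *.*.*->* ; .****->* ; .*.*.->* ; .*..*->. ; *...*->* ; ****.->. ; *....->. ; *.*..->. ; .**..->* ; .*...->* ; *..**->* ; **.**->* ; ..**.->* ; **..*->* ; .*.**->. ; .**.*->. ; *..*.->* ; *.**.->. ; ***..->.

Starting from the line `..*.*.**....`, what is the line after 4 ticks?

**.*******.*

*.***..*..**
***..***.*..
...**..*...*
**.*******.*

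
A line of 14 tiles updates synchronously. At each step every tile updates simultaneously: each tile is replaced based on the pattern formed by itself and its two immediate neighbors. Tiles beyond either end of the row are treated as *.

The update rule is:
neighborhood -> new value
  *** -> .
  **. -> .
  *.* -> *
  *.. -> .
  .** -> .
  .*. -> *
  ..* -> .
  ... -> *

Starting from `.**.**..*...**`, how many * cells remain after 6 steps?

5

*..*....*.*...
...*.**.***.*.
.*.**..*...***
***....*.*....
....**.***.**.
.**...*...*..*
count of *: 5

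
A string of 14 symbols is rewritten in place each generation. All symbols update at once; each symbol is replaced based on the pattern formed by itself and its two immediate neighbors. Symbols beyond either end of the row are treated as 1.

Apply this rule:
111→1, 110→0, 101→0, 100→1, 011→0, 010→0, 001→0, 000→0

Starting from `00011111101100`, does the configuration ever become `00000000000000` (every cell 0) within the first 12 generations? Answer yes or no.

no

10001111000010
01000110100000
00100000010000
10010000001000
01001000000100
00100100000010
10010010000000
01001001000000
00100100100000
10010010010000
01001001001000
00100100100100
generation 12 is 00100100100100, still not uniform 0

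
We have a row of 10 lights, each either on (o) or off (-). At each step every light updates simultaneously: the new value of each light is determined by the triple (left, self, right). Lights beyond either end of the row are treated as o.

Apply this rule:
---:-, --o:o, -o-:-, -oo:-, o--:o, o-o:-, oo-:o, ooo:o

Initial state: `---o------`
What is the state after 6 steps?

ooooo----o

o-o-o----o
o----o--o-
oo--o-oo--
oooo---ooo
ooooo-o-oo
ooooo----o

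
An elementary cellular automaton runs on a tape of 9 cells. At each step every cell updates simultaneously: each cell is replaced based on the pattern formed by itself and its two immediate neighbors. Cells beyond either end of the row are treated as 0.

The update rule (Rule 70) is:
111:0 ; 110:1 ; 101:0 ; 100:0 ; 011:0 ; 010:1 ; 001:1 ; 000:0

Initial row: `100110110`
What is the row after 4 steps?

step 1: 101010010
step 2: 101010110
step 3: 101010010  (repeats step 1; period 2)
step 4: 101010110

101010110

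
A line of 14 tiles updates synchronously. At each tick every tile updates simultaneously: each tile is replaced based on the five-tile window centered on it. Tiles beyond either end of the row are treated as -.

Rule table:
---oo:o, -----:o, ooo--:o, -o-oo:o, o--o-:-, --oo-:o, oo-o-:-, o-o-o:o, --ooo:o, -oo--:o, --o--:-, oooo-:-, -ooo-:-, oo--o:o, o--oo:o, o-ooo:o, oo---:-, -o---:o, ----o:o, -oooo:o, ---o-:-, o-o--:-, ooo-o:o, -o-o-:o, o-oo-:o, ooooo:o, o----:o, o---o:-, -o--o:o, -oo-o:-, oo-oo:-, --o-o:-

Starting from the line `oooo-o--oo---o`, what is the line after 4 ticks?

oo-o--oooo----
o---oooo-o-ooo
-o-ooo-o-ooo-o
--oo-o-ooo-o--

--oo-o-ooo-o--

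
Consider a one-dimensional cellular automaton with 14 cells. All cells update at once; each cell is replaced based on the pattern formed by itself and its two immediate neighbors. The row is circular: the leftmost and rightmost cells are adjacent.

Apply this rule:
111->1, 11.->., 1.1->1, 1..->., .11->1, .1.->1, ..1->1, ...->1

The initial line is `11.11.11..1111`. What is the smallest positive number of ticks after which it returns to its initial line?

14

1.11.11..11111
.11.11..111111
11.11..111111.
1.11..111111.1
.11..111111.11
11..111111.11.
1..111111.11.1
..111111.11.11
.111111.11.11.
111111.11.11..
11111.11.11..1
1111.11.11..11
111.11.11..111
11.11.11..1111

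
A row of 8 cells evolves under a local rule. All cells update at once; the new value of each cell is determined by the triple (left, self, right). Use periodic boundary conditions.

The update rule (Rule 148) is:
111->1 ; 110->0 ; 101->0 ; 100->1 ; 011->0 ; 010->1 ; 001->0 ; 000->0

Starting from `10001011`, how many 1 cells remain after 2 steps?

01001001
01101101
count of 1: 5

5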